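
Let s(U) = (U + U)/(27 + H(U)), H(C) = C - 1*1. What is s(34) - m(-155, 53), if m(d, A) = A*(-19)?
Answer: 15122/15 ≈ 1008.1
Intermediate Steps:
H(C) = -1 + C (H(C) = C - 1 = -1 + C)
s(U) = 2*U/(26 + U) (s(U) = (U + U)/(27 + (-1 + U)) = (2*U)/(26 + U) = 2*U/(26 + U))
m(d, A) = -19*A
s(34) - m(-155, 53) = 2*34/(26 + 34) - (-19)*53 = 2*34/60 - 1*(-1007) = 2*34*(1/60) + 1007 = 17/15 + 1007 = 15122/15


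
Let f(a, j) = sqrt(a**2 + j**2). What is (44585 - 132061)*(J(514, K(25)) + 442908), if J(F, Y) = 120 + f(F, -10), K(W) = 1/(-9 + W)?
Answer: -38754317328 - 174952*sqrt(66074) ≈ -3.8799e+10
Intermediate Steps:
J(F, Y) = 120 + sqrt(100 + F**2) (J(F, Y) = 120 + sqrt(F**2 + (-10)**2) = 120 + sqrt(F**2 + 100) = 120 + sqrt(100 + F**2))
(44585 - 132061)*(J(514, K(25)) + 442908) = (44585 - 132061)*((120 + sqrt(100 + 514**2)) + 442908) = -87476*((120 + sqrt(100 + 264196)) + 442908) = -87476*((120 + sqrt(264296)) + 442908) = -87476*((120 + 2*sqrt(66074)) + 442908) = -87476*(443028 + 2*sqrt(66074)) = -38754317328 - 174952*sqrt(66074)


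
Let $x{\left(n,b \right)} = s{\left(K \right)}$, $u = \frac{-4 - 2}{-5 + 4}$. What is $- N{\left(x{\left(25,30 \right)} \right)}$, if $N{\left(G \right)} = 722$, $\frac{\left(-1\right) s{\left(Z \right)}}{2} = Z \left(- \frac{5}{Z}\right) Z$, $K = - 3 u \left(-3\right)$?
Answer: $-722$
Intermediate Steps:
$u = 6$ ($u = - \frac{6}{-1} = \left(-6\right) \left(-1\right) = 6$)
$K = 54$ ($K = \left(-3\right) 6 \left(-3\right) = \left(-18\right) \left(-3\right) = 54$)
$s{\left(Z \right)} = 10 Z$ ($s{\left(Z \right)} = - 2 Z \left(- \frac{5}{Z}\right) Z = - 2 \left(- 5 Z\right) = 10 Z$)
$x{\left(n,b \right)} = 540$ ($x{\left(n,b \right)} = 10 \cdot 54 = 540$)
$- N{\left(x{\left(25,30 \right)} \right)} = \left(-1\right) 722 = -722$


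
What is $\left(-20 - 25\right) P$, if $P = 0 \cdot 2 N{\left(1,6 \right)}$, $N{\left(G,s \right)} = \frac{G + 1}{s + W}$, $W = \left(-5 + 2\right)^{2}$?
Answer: $0$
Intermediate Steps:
$W = 9$ ($W = \left(-3\right)^{2} = 9$)
$N{\left(G,s \right)} = \frac{1 + G}{9 + s}$ ($N{\left(G,s \right)} = \frac{G + 1}{s + 9} = \frac{1 + G}{9 + s}$)
$P = 0$ ($P = 0 \cdot 2 \frac{1 + 1}{9 + 6} = 0 \cdot \frac{1}{15} \cdot 2 = 0 \cdot \frac{2}{15} = 0$)
$\left(-20 - 25\right) P = \left(-20 - 25\right) 0 = \left(-45\right) 0 = 0$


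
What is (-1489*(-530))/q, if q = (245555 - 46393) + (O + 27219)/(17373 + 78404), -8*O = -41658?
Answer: 302337340360/76300685201 ≈ 3.9624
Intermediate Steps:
O = 20829/4 (O = -⅛*(-41658) = 20829/4 ≈ 5207.3)
q = 76300685201/383108 (q = (245555 - 46393) + (20829/4 + 27219)/(17373 + 78404) = 199162 + (129705/4)/95777 = 199162 + (129705/4)*(1/95777) = 199162 + 129705/383108 = 76300685201/383108 ≈ 1.9916e+5)
(-1489*(-530))/q = (-1489*(-530))/(76300685201/383108) = 789170*(383108/76300685201) = 302337340360/76300685201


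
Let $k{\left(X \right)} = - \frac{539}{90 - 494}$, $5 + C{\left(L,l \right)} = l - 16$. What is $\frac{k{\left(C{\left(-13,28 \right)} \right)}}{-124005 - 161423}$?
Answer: $- \frac{49}{10482992} \approx -4.6742 \cdot 10^{-6}$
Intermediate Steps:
$C{\left(L,l \right)} = -21 + l$ ($C{\left(L,l \right)} = -5 + \left(l - 16\right) = -5 + \left(-16 + l\right) = -21 + l$)
$k{\left(X \right)} = \frac{539}{404}$ ($k{\left(X \right)} = - \frac{539}{90 - 494} = - \frac{539}{-404} = \left(-539\right) \left(- \frac{1}{404}\right) = \frac{539}{404}$)
$\frac{k{\left(C{\left(-13,28 \right)} \right)}}{-124005 - 161423} = \frac{539}{404 \left(-124005 - 161423\right)} = \frac{539}{404 \left(-285428\right)} = \frac{539}{404} \left(- \frac{1}{285428}\right) = - \frac{49}{10482992}$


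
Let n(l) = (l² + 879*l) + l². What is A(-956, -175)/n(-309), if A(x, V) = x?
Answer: 956/80649 ≈ 0.011854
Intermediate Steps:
n(l) = 2*l² + 879*l
A(-956, -175)/n(-309) = -956*(-1/(309*(879 + 2*(-309)))) = -956*(-1/(309*(879 - 618))) = -956/((-309*261)) = -956/(-80649) = -956*(-1/80649) = 956/80649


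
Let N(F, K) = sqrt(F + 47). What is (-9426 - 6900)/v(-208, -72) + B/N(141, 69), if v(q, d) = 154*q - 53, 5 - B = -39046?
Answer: 1814/3565 + 39051*sqrt(47)/94 ≈ 2848.6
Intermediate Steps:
B = 39051 (B = 5 - 1*(-39046) = 5 + 39046 = 39051)
N(F, K) = sqrt(47 + F)
v(q, d) = -53 + 154*q
(-9426 - 6900)/v(-208, -72) + B/N(141, 69) = (-9426 - 6900)/(-53 + 154*(-208)) + 39051/(sqrt(47 + 141)) = -16326/(-53 - 32032) + 39051/(sqrt(188)) = -16326/(-32085) + 39051/((2*sqrt(47))) = -16326*(-1/32085) + 39051*(sqrt(47)/94) = 1814/3565 + 39051*sqrt(47)/94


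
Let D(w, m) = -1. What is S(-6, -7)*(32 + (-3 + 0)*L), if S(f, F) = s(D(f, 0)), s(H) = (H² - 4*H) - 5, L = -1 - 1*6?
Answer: 0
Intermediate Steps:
L = -7 (L = -1 - 6 = -7)
s(H) = -5 + H² - 4*H
S(f, F) = 0 (S(f, F) = -5 + (-1)² - 4*(-1) = -5 + 1 + 4 = 0)
S(-6, -7)*(32 + (-3 + 0)*L) = 0*(32 + (-3 + 0)*(-7)) = 0*(32 - 3*(-7)) = 0*(32 + 21) = 0*53 = 0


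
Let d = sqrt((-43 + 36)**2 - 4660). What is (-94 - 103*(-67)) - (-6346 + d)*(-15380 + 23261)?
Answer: 50019633 - 7881*I*sqrt(4611) ≈ 5.002e+7 - 5.3515e+5*I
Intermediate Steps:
d = I*sqrt(4611) (d = sqrt((-7)**2 - 4660) = sqrt(49 - 4660) = sqrt(-4611) = I*sqrt(4611) ≈ 67.904*I)
(-94 - 103*(-67)) - (-6346 + d)*(-15380 + 23261) = (-94 - 103*(-67)) - (-6346 + I*sqrt(4611))*(-15380 + 23261) = (-94 + 6901) - (-6346 + I*sqrt(4611))*7881 = 6807 - (-50012826 + 7881*I*sqrt(4611)) = 6807 + (50012826 - 7881*I*sqrt(4611)) = 50019633 - 7881*I*sqrt(4611)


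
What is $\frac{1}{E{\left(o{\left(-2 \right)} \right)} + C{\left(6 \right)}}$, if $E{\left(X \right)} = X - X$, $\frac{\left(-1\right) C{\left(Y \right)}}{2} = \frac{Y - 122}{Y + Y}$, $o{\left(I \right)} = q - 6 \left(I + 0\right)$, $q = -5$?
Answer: $\frac{3}{58} \approx 0.051724$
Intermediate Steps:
$o{\left(I \right)} = -5 - 6 I$ ($o{\left(I \right)} = -5 - 6 \left(I + 0\right) = -5 - 6 I$)
$C{\left(Y \right)} = - \frac{-122 + Y}{Y}$ ($C{\left(Y \right)} = - 2 \frac{Y - 122}{Y + Y} = - 2 \frac{-122 + Y}{2 Y} = - \frac{-122 + Y}{Y}$)
$E{\left(X \right)} = 0$
$\frac{1}{E{\left(o{\left(-2 \right)} \right)} + C{\left(6 \right)}} = \frac{1}{0 + \frac{122 - 6}{6}} = \frac{1}{0 + \frac{1}{6} \cdot 116} = \frac{1}{0 + \frac{58}{3}} = \frac{1}{\frac{58}{3}} = \frac{3}{58}$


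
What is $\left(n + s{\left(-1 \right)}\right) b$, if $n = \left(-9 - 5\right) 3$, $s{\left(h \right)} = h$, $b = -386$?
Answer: $16598$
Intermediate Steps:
$n = -42$ ($n = \left(-14\right) 3 = -42$)
$\left(n + s{\left(-1 \right)}\right) b = \left(-42 - 1\right) \left(-386\right) = \left(-43\right) \left(-386\right) = 16598$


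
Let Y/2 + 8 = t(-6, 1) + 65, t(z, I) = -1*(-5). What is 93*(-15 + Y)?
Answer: 10137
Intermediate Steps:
t(z, I) = 5
Y = 124 (Y = -16 + 2*(5 + 65) = -16 + 2*70 = -16 + 140 = 124)
93*(-15 + Y) = 93*(-15 + 124) = 93*109 = 10137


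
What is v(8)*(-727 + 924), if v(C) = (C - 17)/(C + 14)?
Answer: -1773/22 ≈ -80.591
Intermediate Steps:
v(C) = (-17 + C)/(14 + C)
v(8)*(-727 + 924) = ((-17 + 8)/(14 + 8))*(-727 + 924) = (-9/22)*197 = ((1/22)*(-9))*197 = -9/22*197 = -1773/22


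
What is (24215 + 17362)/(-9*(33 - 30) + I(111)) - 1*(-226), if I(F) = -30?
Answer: -9565/19 ≈ -503.42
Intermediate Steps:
(24215 + 17362)/(-9*(33 - 30) + I(111)) - 1*(-226) = (24215 + 17362)/(-9*(33 - 30) - 30) - 1*(-226) = 41577/(-9*3 - 30) + 226 = 41577/(-27 - 30) + 226 = 41577/(-57) + 226 = 41577*(-1/57) + 226 = -13859/19 + 226 = -9565/19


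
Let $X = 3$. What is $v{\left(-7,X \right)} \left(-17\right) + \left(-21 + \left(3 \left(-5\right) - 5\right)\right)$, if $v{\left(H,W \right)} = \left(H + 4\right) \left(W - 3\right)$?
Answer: $-41$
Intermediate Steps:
$v{\left(H,W \right)} = \left(-3 + W\right) \left(4 + H\right)$ ($v{\left(H,W \right)} = \left(4 + H\right) \left(-3 + W\right) = \left(-3 + W\right) \left(4 + H\right)$)
$v{\left(-7,X \right)} \left(-17\right) + \left(-21 + \left(3 \left(-5\right) - 5\right)\right) = \left(-12 - -21 + 4 \cdot 3 - 21\right) \left(-17\right) + \left(-21 + \left(3 \left(-5\right) - 5\right)\right) = \left(-12 + 21 + 12 - 21\right) \left(-17\right) - 41 = 0 \left(-17\right) - 41 = 0 - 41 = -41$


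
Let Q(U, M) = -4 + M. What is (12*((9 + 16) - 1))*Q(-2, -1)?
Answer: -1440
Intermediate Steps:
(12*((9 + 16) - 1))*Q(-2, -1) = (12*((9 + 16) - 1))*(-4 - 1) = (12*(25 - 1))*(-5) = (12*24)*(-5) = 288*(-5) = -1440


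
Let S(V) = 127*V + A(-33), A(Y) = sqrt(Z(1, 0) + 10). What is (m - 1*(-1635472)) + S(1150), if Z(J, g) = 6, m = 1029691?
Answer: 2811217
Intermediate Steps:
A(Y) = 4 (A(Y) = sqrt(6 + 10) = sqrt(16) = 4)
S(V) = 4 + 127*V (S(V) = 127*V + 4 = 4 + 127*V)
(m - 1*(-1635472)) + S(1150) = (1029691 - 1*(-1635472)) + (4 + 127*1150) = (1029691 + 1635472) + (4 + 146050) = 2665163 + 146054 = 2811217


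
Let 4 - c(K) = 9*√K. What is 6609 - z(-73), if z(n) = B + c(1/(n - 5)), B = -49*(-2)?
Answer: 6507 + 3*I*√78/26 ≈ 6507.0 + 1.019*I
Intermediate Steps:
B = 98
c(K) = 4 - 9*√K
z(n) = 102 - 9*√(1/(-5 + n)) (z(n) = 98 + (4 - 9*√(1/(n - 5))) = 98 + (4 - 9*√(1/(-5 + n))) = 102 - 9*√(1/(-5 + n)))
6609 - z(-73) = 6609 - (102 - 9*I*√78/78) = 6609 - (102 - 3*I*√78/26) = 6609 + (-102 + 3*I*√78/26) = 6507 + 3*I*√78/26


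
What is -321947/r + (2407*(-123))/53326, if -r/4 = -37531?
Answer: -2369769511/307904324 ≈ -7.6964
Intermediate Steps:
r = 150124 (r = -4*(-37531) = 150124)
-321947/r + (2407*(-123))/53326 = -321947/150124 + (2407*(-123))/53326 = -321947*1/150124 - 296061*1/53326 = -321947/150124 - 296061/53326 = -2369769511/307904324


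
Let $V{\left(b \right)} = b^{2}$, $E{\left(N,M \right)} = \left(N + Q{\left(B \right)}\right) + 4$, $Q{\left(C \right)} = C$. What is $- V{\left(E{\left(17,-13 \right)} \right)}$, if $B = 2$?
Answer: $-529$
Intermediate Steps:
$E{\left(N,M \right)} = 6 + N$ ($E{\left(N,M \right)} = \left(N + 2\right) + 4 = \left(2 + N\right) + 4 = 6 + N$)
$- V{\left(E{\left(17,-13 \right)} \right)} = - \left(6 + 17\right)^{2} = - 23^{2} = \left(-1\right) 529 = -529$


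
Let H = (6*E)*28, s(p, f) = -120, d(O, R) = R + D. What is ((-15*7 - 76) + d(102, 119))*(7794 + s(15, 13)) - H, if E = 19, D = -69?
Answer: -1008486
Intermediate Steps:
d(O, R) = -69 + R (d(O, R) = R - 69 = -69 + R)
H = 3192 (H = (6*19)*28 = 114*28 = 3192)
((-15*7 - 76) + d(102, 119))*(7794 + s(15, 13)) - H = ((-15*7 - 76) + (-69 + 119))*(7794 - 120) - 1*3192 = ((-105 - 76) + 50)*7674 - 3192 = (-181 + 50)*7674 - 3192 = -131*7674 - 3192 = -1005294 - 3192 = -1008486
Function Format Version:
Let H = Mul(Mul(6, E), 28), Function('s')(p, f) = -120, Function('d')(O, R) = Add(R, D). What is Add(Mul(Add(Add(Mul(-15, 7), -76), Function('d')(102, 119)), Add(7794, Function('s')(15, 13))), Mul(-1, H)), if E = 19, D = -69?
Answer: -1008486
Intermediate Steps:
Function('d')(O, R) = Add(-69, R) (Function('d')(O, R) = Add(R, -69) = Add(-69, R))
H = 3192 (H = Mul(Mul(6, 19), 28) = Mul(114, 28) = 3192)
Add(Mul(Add(Add(Mul(-15, 7), -76), Function('d')(102, 119)), Add(7794, Function('s')(15, 13))), Mul(-1, H)) = Add(Mul(Add(Add(Mul(-15, 7), -76), Add(-69, 119)), Add(7794, -120)), Mul(-1, 3192)) = Add(Mul(Add(Add(-105, -76), 50), 7674), -3192) = Add(Mul(Add(-181, 50), 7674), -3192) = Add(Mul(-131, 7674), -3192) = Add(-1005294, -3192) = -1008486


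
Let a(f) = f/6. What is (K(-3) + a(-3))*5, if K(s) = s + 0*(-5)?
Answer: -35/2 ≈ -17.500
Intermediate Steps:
K(s) = s (K(s) = s + 0 = s)
a(f) = f/6 (a(f) = f*(⅙) = f/6)
(K(-3) + a(-3))*5 = (-3 + (⅙)*(-3))*5 = (-3 - ½)*5 = -7/2*5 = -35/2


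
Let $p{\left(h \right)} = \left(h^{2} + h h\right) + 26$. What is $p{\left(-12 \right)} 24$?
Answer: $7536$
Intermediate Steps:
$p{\left(h \right)} = 26 + 2 h^{2}$ ($p{\left(h \right)} = \left(h^{2} + h^{2}\right) + 26 = 2 h^{2} + 26 = 26 + 2 h^{2}$)
$p{\left(-12 \right)} 24 = \left(26 + 2 \left(-12\right)^{2}\right) 24 = \left(26 + 2 \cdot 144\right) 24 = \left(26 + 288\right) 24 = 314 \cdot 24 = 7536$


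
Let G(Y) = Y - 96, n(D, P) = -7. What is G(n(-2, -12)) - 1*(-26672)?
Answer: 26569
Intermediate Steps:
G(Y) = -96 + Y
G(n(-2, -12)) - 1*(-26672) = (-96 - 7) - 1*(-26672) = -103 + 26672 = 26569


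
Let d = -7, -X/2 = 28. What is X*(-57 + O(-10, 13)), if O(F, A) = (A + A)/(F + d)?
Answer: 55720/17 ≈ 3277.6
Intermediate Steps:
X = -56 (X = -2*28 = -56)
O(F, A) = 2*A/(-7 + F) (O(F, A) = (A + A)/(F - 7) = (2*A)/(-7 + F) = 2*A/(-7 + F))
X*(-57 + O(-10, 13)) = -56*(-57 + 2*13/(-7 - 10)) = -56*(-57 + 2*13/(-17)) = -56*(-57 + 2*13*(-1/17)) = -56*(-57 - 26/17) = -56*(-995/17) = 55720/17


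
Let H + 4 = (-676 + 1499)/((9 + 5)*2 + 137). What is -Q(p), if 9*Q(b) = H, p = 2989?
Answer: -163/1485 ≈ -0.10976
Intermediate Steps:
H = 163/165 (H = -4 + (-676 + 1499)/((9 + 5)*2 + 137) = -4 + 823/(14*2 + 137) = -4 + 823/(28 + 137) = -4 + 823/165 = 163/165 ≈ 0.98788)
Q(b) = 163/1485 (Q(b) = (⅑)*(163/165) = 163/1485)
-Q(p) = -1*163/1485 = -163/1485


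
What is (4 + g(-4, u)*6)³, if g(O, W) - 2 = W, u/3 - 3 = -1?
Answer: 140608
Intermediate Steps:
u = 6 (u = 9 + 3*(-1) = 9 - 3 = 6)
g(O, W) = 2 + W
(4 + g(-4, u)*6)³ = (4 + (2 + 6)*6)³ = (4 + 8*6)³ = (4 + 48)³ = 52³ = 140608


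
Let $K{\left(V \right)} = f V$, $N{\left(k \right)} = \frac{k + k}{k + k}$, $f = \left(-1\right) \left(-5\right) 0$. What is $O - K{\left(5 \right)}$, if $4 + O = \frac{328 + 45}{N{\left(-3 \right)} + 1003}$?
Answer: $- \frac{3643}{1004} \approx -3.6285$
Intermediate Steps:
$f = 0$ ($f = 5 \cdot 0 = 0$)
$N{\left(k \right)} = 1$ ($N{\left(k \right)} = \frac{2 k}{2 k} = 2 k \frac{1}{2 k} = 1$)
$O = - \frac{3643}{1004}$ ($O = -4 + \frac{328 + 45}{1 + 1003} = -4 + \frac{373}{1004} = - \frac{3643}{1004} \approx -3.6285$)
$K{\left(V \right)} = 0$ ($K{\left(V \right)} = 0 V = 0$)
$O - K{\left(5 \right)} = - \frac{3643}{1004} - 0 = - \frac{3643}{1004} + 0 = - \frac{3643}{1004}$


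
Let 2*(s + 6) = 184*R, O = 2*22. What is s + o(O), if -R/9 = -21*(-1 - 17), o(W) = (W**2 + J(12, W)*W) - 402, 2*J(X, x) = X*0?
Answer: -311456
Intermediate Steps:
J(X, x) = 0 (J(X, x) = (X*0)/2 = (1/2)*0 = 0)
O = 44
o(W) = -402 + W**2 (o(W) = (W**2 + 0*W) - 402 = (W**2 + 0) - 402 = W**2 - 402 = -402 + W**2)
R = -3402 (R = -(-189)*(-1 - 17) = -(-189)*(-18) = -9*378 = -3402)
s = -312990 (s = -6 + (184*(-3402))/2 = -6 + (1/2)*(-625968) = -6 - 312984 = -312990)
s + o(O) = -312990 + (-402 + 44**2) = -312990 + (-402 + 1936) = -312990 + 1534 = -311456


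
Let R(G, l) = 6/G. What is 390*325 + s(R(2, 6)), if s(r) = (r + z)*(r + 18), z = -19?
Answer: 126414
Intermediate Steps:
s(r) = (-19 + r)*(18 + r) (s(r) = (r - 19)*(r + 18) = (-19 + r)*(18 + r))
390*325 + s(R(2, 6)) = 390*325 + (-342 + (6/2)² - 6/2) = 126750 + (-342 + (6*(½))² - 6/2) = 126750 + (-342 + 3² - 1*3) = 126750 + (-342 + 9 - 3) = 126750 - 336 = 126414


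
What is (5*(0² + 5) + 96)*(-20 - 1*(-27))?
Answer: 847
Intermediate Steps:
(5*(0² + 5) + 96)*(-20 - 1*(-27)) = (5*(0 + 5) + 96)*(-20 + 27) = (5*5 + 96)*7 = (25 + 96)*7 = 121*7 = 847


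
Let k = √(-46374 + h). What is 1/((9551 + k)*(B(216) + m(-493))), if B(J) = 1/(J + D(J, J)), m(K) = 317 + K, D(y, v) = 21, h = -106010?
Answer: -754529/1270433429445 + 632*I*√2381/1270433429445 ≈ -5.9391e-7 + 2.4274e-8*I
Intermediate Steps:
k = 8*I*√2381 (k = √(-46374 - 106010) = √(-152384) = 8*I*√2381 ≈ 390.36*I)
B(J) = 1/(21 + J) (B(J) = 1/(J + 21) = 1/(21 + J))
1/((9551 + k)*(B(216) + m(-493))) = 1/((9551 + 8*I*√2381)*(1/(21 + 216) + (317 - 493))) = 1/((9551 + 8*I*√2381)*(1/237 - 176)) = 1/((9551 + 8*I*√2381)*(-41711/237)) = 1/(-398381761/237 - 333688*I*√2381/237)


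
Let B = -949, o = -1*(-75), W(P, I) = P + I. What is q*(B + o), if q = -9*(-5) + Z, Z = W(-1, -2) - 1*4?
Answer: -33212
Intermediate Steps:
W(P, I) = I + P
Z = -7 (Z = (-2 - 1) - 1*4 = -3 - 4 = -7)
o = 75
q = 38 (q = -9*(-5) - 7 = 45 - 7 = 38)
q*(B + o) = 38*(-949 + 75) = 38*(-874) = -33212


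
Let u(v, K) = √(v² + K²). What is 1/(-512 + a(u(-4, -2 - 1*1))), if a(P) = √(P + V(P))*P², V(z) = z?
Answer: -256/127947 - 25*√10/255894 ≈ -0.0023098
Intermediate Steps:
u(v, K) = √(K² + v²)
a(P) = √2*P^(5/2) (a(P) = √(P + P)*P² = √(2*P)*P² = (√2*√P)*P² = √2*P^(5/2))
1/(-512 + a(u(-4, -2 - 1*1))) = 1/(-512 + √2*(√((-2 - 1*1)² + (-4)²))^(5/2)) = 1/(-512 + √2*(√((-2 - 1)² + 16))^(5/2)) = 1/(-512 + √2*(√((-3)² + 16))^(5/2)) = 1/(-512 + √2*(√(9 + 16))^(5/2)) = 1/(-512 + √2*(√25)^(5/2)) = 1/(-512 + √2*5^(5/2)) = 1/(-512 + √2*(25*√5)) = 1/(-512 + 25*√10)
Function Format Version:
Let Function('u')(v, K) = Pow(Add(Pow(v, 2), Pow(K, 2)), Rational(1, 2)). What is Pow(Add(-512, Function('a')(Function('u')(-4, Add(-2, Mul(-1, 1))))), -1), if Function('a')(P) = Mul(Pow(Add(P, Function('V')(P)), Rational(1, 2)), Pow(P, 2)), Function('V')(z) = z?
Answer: Add(Rational(-256, 127947), Mul(Rational(-25, 255894), Pow(10, Rational(1, 2)))) ≈ -0.0023098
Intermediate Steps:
Function('u')(v, K) = Pow(Add(Pow(K, 2), Pow(v, 2)), Rational(1, 2))
Function('a')(P) = Mul(Pow(2, Rational(1, 2)), Pow(P, Rational(5, 2))) (Function('a')(P) = Mul(Pow(Add(P, P), Rational(1, 2)), Pow(P, 2)) = Mul(Pow(Mul(2, P), Rational(1, 2)), Pow(P, 2)) = Mul(Mul(Pow(2, Rational(1, 2)), Pow(P, Rational(1, 2))), Pow(P, 2)) = Mul(Pow(2, Rational(1, 2)), Pow(P, Rational(5, 2))))
Pow(Add(-512, Function('a')(Function('u')(-4, Add(-2, Mul(-1, 1))))), -1) = Pow(Add(-512, Mul(Pow(2, Rational(1, 2)), Pow(Pow(Add(Pow(Add(-2, Mul(-1, 1)), 2), Pow(-4, 2)), Rational(1, 2)), Rational(5, 2)))), -1) = Pow(Add(-512, Mul(Pow(2, Rational(1, 2)), Pow(Pow(Add(Pow(Add(-2, -1), 2), 16), Rational(1, 2)), Rational(5, 2)))), -1) = Pow(Add(-512, Mul(Pow(2, Rational(1, 2)), Pow(Pow(Add(Pow(-3, 2), 16), Rational(1, 2)), Rational(5, 2)))), -1) = Pow(Add(-512, Mul(Pow(2, Rational(1, 2)), Pow(Pow(Add(9, 16), Rational(1, 2)), Rational(5, 2)))), -1) = Pow(Add(-512, Mul(Pow(2, Rational(1, 2)), Pow(Pow(25, Rational(1, 2)), Rational(5, 2)))), -1) = Pow(Add(-512, Mul(Pow(2, Rational(1, 2)), Pow(5, Rational(5, 2)))), -1) = Pow(Add(-512, Mul(Pow(2, Rational(1, 2)), Mul(25, Pow(5, Rational(1, 2))))), -1) = Pow(Add(-512, Mul(25, Pow(10, Rational(1, 2)))), -1)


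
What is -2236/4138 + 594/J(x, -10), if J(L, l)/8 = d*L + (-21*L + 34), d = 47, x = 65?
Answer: -7095235/14267824 ≈ -0.49729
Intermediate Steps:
J(L, l) = 272 + 208*L (J(L, l) = 8*(47*L + (-21*L + 34)) = 8*(47*L + (34 - 21*L)) = 8*(34 + 26*L) = 272 + 208*L)
-2236/4138 + 594/J(x, -10) = -2236/4138 + 594/(272 + 208*65) = -2236*1/4138 + 594/(272 + 13520) = -1118/2069 + 594/13792 = -1118/2069 + 594*(1/13792) = -1118/2069 + 297/6896 = -7095235/14267824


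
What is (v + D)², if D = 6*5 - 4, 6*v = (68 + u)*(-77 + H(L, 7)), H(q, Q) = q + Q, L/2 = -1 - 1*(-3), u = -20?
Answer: 252004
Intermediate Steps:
L = 4 (L = 2*(-1 - 1*(-3)) = 2*(-1 + 3) = 2*2 = 4)
H(q, Q) = Q + q
v = -528 (v = ((68 - 20)*(-77 + (7 + 4)))/6 = (48*(-77 + 11))/6 = (48*(-66))/6 = (⅙)*(-3168) = -528)
D = 26 (D = 30 - 4 = 26)
(v + D)² = (-528 + 26)² = (-502)² = 252004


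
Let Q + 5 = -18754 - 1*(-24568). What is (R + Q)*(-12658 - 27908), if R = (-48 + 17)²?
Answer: -274631820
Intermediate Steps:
Q = 5809 (Q = -5 + (-18754 - 1*(-24568)) = -5 + (-18754 + 24568) = -5 + 5814 = 5809)
R = 961 (R = (-31)² = 961)
(R + Q)*(-12658 - 27908) = (961 + 5809)*(-12658 - 27908) = 6770*(-40566) = -274631820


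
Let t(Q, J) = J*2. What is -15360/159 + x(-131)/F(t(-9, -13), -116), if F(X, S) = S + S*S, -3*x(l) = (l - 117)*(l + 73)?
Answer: -1772972/18285 ≈ -96.963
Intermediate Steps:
x(l) = -(-117 + l)*(73 + l)/3 (x(l) = -(l - 117)*(l + 73)/3 = -(-117 + l)*(73 + l)/3)
t(Q, J) = 2*J
F(X, S) = S + S²
-15360/159 + x(-131)/F(t(-9, -13), -116) = -15360/159 + (2847 - ⅓*(-131)² + (44/3)*(-131))/((-116*(1 - 116))) = -15360*1/159 + (2847 - ⅓*17161 - 5764/3)/((-116*(-115))) = -5120/53 + (2847 - 17161/3 - 5764/3)/13340 = -5120/53 - 14384/3*1/13340 = -5120/53 - 124/345 = -1772972/18285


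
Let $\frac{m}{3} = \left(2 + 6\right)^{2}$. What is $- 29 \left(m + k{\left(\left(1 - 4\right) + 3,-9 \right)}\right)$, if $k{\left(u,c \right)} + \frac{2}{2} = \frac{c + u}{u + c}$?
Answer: $-5568$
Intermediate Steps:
$m = 192$ ($m = 3 \left(2 + 6\right)^{2} = 3 \cdot 8^{2} = 3 \cdot 64 = 192$)
$k{\left(u,c \right)} = 0$ ($k{\left(u,c \right)} = -1 + \frac{c + u}{u + c} = -1 + \frac{c + u}{c + u} = -1 + 1 = 0$)
$- 29 \left(m + k{\left(\left(1 - 4\right) + 3,-9 \right)}\right) = - 29 \left(192 + 0\right) = \left(-29\right) 192 = -5568$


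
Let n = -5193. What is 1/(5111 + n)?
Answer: -1/82 ≈ -0.012195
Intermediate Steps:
1/(5111 + n) = 1/(5111 - 5193) = 1/(-82) = -1/82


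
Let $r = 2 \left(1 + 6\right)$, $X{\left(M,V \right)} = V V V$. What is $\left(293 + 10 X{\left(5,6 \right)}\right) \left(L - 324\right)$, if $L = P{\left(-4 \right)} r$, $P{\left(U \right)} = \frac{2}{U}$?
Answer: $-811943$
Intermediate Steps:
$X{\left(M,V \right)} = V^{3}$ ($X{\left(M,V \right)} = V^{2} V = V^{3}$)
$r = 14$ ($r = 2 \cdot 7 = 14$)
$L = -7$ ($L = \frac{2}{-4} \cdot 14 = 2 \left(- \frac{1}{4}\right) 14 = \left(- \frac{1}{2}\right) 14 = -7$)
$\left(293 + 10 X{\left(5,6 \right)}\right) \left(L - 324\right) = \left(293 + 10 \cdot 6^{3}\right) \left(-7 - 324\right) = \left(293 + 10 \cdot 216\right) \left(-331\right) = \left(293 + 2160\right) \left(-331\right) = 2453 \left(-331\right) = -811943$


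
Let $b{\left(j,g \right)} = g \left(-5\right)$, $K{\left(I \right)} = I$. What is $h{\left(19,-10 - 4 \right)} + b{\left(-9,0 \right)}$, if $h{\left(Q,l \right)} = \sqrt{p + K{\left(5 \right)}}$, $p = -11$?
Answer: $i \sqrt{6} \approx 2.4495 i$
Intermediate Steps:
$b{\left(j,g \right)} = - 5 g$
$h{\left(Q,l \right)} = i \sqrt{6}$ ($h{\left(Q,l \right)} = \sqrt{-11 + 5} = \sqrt{-6} = i \sqrt{6}$)
$h{\left(19,-10 - 4 \right)} + b{\left(-9,0 \right)} = i \sqrt{6} - 0 = i \sqrt{6} + 0 = i \sqrt{6}$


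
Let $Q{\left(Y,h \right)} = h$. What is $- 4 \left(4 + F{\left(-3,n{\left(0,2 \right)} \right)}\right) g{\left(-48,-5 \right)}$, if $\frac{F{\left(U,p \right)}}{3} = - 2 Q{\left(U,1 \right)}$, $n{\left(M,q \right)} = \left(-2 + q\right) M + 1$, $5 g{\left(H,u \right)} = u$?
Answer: $-8$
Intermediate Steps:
$g{\left(H,u \right)} = \frac{u}{5}$
$n{\left(M,q \right)} = 1 + M \left(-2 + q\right)$ ($n{\left(M,q \right)} = M \left(-2 + q\right) + 1 = 1 + M \left(-2 + q\right)$)
$F{\left(U,p \right)} = -6$ ($F{\left(U,p \right)} = 3 \left(\left(-2\right) 1\right) = 3 \left(-2\right) = -6$)
$- 4 \left(4 + F{\left(-3,n{\left(0,2 \right)} \right)}\right) g{\left(-48,-5 \right)} = - 4 \left(4 - 6\right) \frac{1}{5} \left(-5\right) = \left(-4\right) \left(-2\right) \left(-1\right) = 8 \left(-1\right) = -8$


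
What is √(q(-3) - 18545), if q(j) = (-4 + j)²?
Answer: 136*I ≈ 136.0*I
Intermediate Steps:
√(q(-3) - 18545) = √((-4 - 3)² - 18545) = √((-7)² - 18545) = √(49 - 18545) = √(-18496) = 136*I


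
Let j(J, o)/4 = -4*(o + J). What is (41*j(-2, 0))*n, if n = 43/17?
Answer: 56416/17 ≈ 3318.6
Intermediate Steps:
n = 43/17 (n = 43*(1/17) = 43/17 ≈ 2.5294)
j(J, o) = -16*J - 16*o (j(J, o) = 4*(-4*(o + J)) = 4*(-4*(J + o)) = 4*(-4*J - 4*o) = -16*J - 16*o)
(41*j(-2, 0))*n = (41*(-16*(-2) - 16*0))*(43/17) = (41*(32 + 0))*(43/17) = (41*32)*(43/17) = 1312*(43/17) = 56416/17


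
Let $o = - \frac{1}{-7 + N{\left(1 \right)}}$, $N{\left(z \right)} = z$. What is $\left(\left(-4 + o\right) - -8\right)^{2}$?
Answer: $\frac{625}{36} \approx 17.361$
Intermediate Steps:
$o = \frac{1}{6}$ ($o = - \frac{1}{-7 + 1} = - \frac{1}{-6} = \left(-1\right) \left(- \frac{1}{6}\right) = \frac{1}{6} \approx 0.16667$)
$\left(\left(-4 + o\right) - -8\right)^{2} = \left(\left(-4 + \frac{1}{6}\right) - -8\right)^{2} = \left(- \frac{23}{6} + 8\right)^{2} = \left(\frac{25}{6}\right)^{2} = \frac{625}{36}$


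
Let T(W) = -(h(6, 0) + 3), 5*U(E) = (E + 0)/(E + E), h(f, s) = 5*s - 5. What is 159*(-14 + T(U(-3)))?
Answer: -1908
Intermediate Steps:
h(f, s) = -5 + 5*s
U(E) = ⅒ (U(E) = ((E + 0)/(E + E))/5 = (E/((2*E)))/5 = (E*(1/(2*E)))/5 = (⅕)*(½) = ⅒)
T(W) = 2 (T(W) = -((-5 + 5*0) + 3) = -((-5 + 0) + 3) = -(-5 + 3) = -1*(-2) = 2)
159*(-14 + T(U(-3))) = 159*(-14 + 2) = 159*(-12) = -1908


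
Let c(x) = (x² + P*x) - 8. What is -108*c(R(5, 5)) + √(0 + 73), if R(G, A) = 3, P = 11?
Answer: -3672 + √73 ≈ -3663.5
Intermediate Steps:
c(x) = -8 + x² + 11*x (c(x) = (x² + 11*x) - 8 = -8 + x² + 11*x)
-108*c(R(5, 5)) + √(0 + 73) = -108*(-8 + 3² + 11*3) + √(0 + 73) = -108*(-8 + 9 + 33) + √73 = -108*34 + √73 = -3672 + √73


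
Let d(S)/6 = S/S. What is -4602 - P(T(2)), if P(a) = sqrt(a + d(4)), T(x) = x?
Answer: -4602 - 2*sqrt(2) ≈ -4604.8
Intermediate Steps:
d(S) = 6 (d(S) = 6*(S/S) = 6*1 = 6)
P(a) = sqrt(6 + a) (P(a) = sqrt(a + 6) = sqrt(6 + a))
-4602 - P(T(2)) = -4602 - sqrt(6 + 2) = -4602 - sqrt(8) = -4602 - 2*sqrt(2)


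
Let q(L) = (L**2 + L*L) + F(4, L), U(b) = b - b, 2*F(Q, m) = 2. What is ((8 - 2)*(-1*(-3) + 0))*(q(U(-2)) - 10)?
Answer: -162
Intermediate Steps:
F(Q, m) = 1 (F(Q, m) = (1/2)*2 = 1)
U(b) = 0
q(L) = 1 + 2*L**2 (q(L) = (L**2 + L*L) + 1 = (L**2 + L**2) + 1 = 2*L**2 + 1 = 1 + 2*L**2)
((8 - 2)*(-1*(-3) + 0))*(q(U(-2)) - 10) = ((8 - 2)*(-1*(-3) + 0))*((1 + 2*0**2) - 10) = (6*(3 + 0))*((1 + 2*0) - 10) = (6*3)*((1 + 0) - 10) = 18*(1 - 10) = 18*(-9) = -162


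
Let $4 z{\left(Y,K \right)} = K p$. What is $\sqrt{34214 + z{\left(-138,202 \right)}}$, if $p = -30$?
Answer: $\sqrt{32699} \approx 180.83$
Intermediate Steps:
$z{\left(Y,K \right)} = - \frac{15 K}{2}$ ($z{\left(Y,K \right)} = \frac{K \left(-30\right)}{4} = \frac{\left(-30\right) K}{4} = - \frac{15 K}{2}$)
$\sqrt{34214 + z{\left(-138,202 \right)}} = \sqrt{34214 - 1515} = \sqrt{32699}$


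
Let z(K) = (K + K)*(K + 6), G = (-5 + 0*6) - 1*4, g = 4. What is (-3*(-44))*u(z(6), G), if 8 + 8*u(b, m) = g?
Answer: -66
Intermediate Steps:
G = -9 (G = (-5 + 0) - 4 = -5 - 4 = -9)
z(K) = 2*K*(6 + K) (z(K) = (2*K)*(6 + K) = 2*K*(6 + K))
u(b, m) = -1/2 (u(b, m) = -1 + (1/8)*4 = -1 + 1/2 = -1/2)
(-3*(-44))*u(z(6), G) = -3*(-44)*(-1/2) = 132*(-1/2) = -66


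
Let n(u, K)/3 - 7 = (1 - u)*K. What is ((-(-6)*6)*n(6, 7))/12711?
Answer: -1008/4237 ≈ -0.23790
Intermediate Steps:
n(u, K) = 21 + 3*K*(1 - u) (n(u, K) = 21 + 3*((1 - u)*K) = 21 + 3*(K*(1 - u)) = 21 + 3*K*(1 - u))
((-(-6)*6)*n(6, 7))/12711 = ((-(-6)*6)*(21 + 3*7 - 3*7*6))/12711 = ((-3*(-12))*(21 + 21 - 126))*(1/12711) = (36*(-84))*(1/12711) = -3024*1/12711 = -1008/4237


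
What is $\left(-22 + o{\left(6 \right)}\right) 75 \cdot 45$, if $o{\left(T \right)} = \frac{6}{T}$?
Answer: $-70875$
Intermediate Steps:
$\left(-22 + o{\left(6 \right)}\right) 75 \cdot 45 = \left(-22 + \frac{6}{6}\right) 75 \cdot 45 = \left(-22 + 6 \cdot \frac{1}{6}\right) 75 \cdot 45 = \left(-22 + 1\right) 75 \cdot 45 = \left(-21\right) 75 \cdot 45 = \left(-1575\right) 45 = -70875$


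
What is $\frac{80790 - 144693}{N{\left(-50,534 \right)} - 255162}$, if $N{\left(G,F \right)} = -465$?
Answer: $\frac{21301}{85209} \approx 0.24999$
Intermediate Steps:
$\frac{80790 - 144693}{N{\left(-50,534 \right)} - 255162} = \frac{80790 - 144693}{-465 - 255162} = - \frac{63903}{-255627} = \left(-63903\right) \left(- \frac{1}{255627}\right) = \frac{21301}{85209}$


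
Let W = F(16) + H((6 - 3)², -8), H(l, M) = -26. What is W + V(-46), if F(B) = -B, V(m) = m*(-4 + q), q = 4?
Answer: -42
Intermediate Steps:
V(m) = 0 (V(m) = m*(-4 + 4) = m*0 = 0)
W = -42 (W = -1*16 - 26 = -16 - 26 = -42)
W + V(-46) = -42 + 0 = -42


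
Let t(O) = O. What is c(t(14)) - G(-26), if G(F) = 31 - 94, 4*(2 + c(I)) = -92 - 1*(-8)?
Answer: 40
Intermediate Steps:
c(I) = -23 (c(I) = -2 + (-92 - 1*(-8))/4 = -2 + (-92 + 8)/4 = -2 + (¼)*(-84) = -2 - 21 = -23)
G(F) = -63
c(t(14)) - G(-26) = -23 - 1*(-63) = -23 + 63 = 40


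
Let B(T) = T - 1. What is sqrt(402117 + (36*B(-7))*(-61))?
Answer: 7*sqrt(8565) ≈ 647.83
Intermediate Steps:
B(T) = -1 + T
sqrt(402117 + (36*B(-7))*(-61)) = sqrt(402117 + (36*(-1 - 7))*(-61)) = sqrt(402117 + (36*(-8))*(-61)) = sqrt(402117 - 288*(-61)) = sqrt(402117 + 17568) = sqrt(419685) = 7*sqrt(8565)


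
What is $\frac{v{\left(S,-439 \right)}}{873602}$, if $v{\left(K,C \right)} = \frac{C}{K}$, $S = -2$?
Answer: $\frac{439}{1747204} \approx 0.00025126$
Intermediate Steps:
$\frac{v{\left(S,-439 \right)}}{873602} = \frac{\left(-439\right) \frac{1}{-2}}{873602} = \left(-439\right) \left(- \frac{1}{2}\right) \frac{1}{873602} = \frac{439}{2} \cdot \frac{1}{873602} = \frac{439}{1747204}$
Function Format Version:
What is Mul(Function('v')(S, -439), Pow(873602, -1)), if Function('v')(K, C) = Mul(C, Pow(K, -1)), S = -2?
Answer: Rational(439, 1747204) ≈ 0.00025126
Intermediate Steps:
Mul(Function('v')(S, -439), Pow(873602, -1)) = Mul(Mul(-439, Pow(-2, -1)), Pow(873602, -1)) = Mul(Mul(-439, Rational(-1, 2)), Rational(1, 873602)) = Mul(Rational(439, 2), Rational(1, 873602)) = Rational(439, 1747204)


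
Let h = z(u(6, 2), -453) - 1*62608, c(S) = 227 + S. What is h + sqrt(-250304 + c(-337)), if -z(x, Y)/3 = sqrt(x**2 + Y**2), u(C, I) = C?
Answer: -62608 - 9*sqrt(22805) + I*sqrt(250414) ≈ -63967.0 + 500.41*I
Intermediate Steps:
z(x, Y) = -3*sqrt(Y**2 + x**2) (z(x, Y) = -3*sqrt(x**2 + Y**2) = -3*sqrt(Y**2 + x**2))
h = -62608 - 9*sqrt(22805) (h = -3*sqrt((-453)**2 + 6**2) - 1*62608 = -3*sqrt(205209 + 36) - 62608 = -9*sqrt(22805) - 62608 = -62608 - 9*sqrt(22805) ≈ -63967.)
h + sqrt(-250304 + c(-337)) = (-62608 - 9*sqrt(22805)) + sqrt(-250304 + (227 - 337)) = (-62608 - 9*sqrt(22805)) + sqrt(-250304 - 110) = (-62608 - 9*sqrt(22805)) + sqrt(-250414) = (-62608 - 9*sqrt(22805)) + I*sqrt(250414) = -62608 - 9*sqrt(22805) + I*sqrt(250414)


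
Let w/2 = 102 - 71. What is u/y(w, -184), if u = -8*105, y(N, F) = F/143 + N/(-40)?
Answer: 343200/1159 ≈ 296.12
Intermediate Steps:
w = 62 (w = 2*(102 - 71) = 2*31 = 62)
y(N, F) = -N/40 + F/143 (y(N, F) = F*(1/143) + N*(-1/40) = F/143 - N/40 = -N/40 + F/143)
u = -840
u/y(w, -184) = -840/(-1/40*62 + (1/143)*(-184)) = -840/(-31/20 - 184/143) = -840/(-8113/2860) = -840*(-2860/8113) = 343200/1159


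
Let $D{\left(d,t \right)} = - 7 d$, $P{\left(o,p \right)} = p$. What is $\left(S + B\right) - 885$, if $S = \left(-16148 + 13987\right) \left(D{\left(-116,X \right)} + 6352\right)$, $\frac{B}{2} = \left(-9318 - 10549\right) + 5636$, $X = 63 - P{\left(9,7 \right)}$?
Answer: $-15510751$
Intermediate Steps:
$X = 56$ ($X = 63 - 7 = 56$)
$B = -28462$ ($B = 2 \left(\left(-9318 - 10549\right) + 5636\right) = 2 \left(-19867 + 5636\right) = 2 \left(-14231\right) = -28462$)
$S = -15481404$ ($S = \left(-16148 + 13987\right) \left(\left(-7\right) \left(-116\right) + 6352\right) = - 2161 \left(812 + 6352\right) = \left(-2161\right) 7164 = -15481404$)
$\left(S + B\right) - 885 = \left(-15481404 - 28462\right) - 885 = -15509866 - 885 = -15510751$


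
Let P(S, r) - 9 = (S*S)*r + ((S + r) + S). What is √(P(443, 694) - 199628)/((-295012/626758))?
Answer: -313379*√135998767/147506 ≈ -24776.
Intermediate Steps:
P(S, r) = 9 + r + 2*S + r*S² (P(S, r) = 9 + ((S*S)*r + ((S + r) + S)) = 9 + (S²*r + (r + 2*S)) = 9 + (r*S² + (r + 2*S)) = 9 + (r + 2*S + r*S²) = 9 + r + 2*S + r*S²)
√(P(443, 694) - 199628)/((-295012/626758)) = √((9 + 694 + 2*443 + 694*443²) - 199628)/((-295012/626758)) = √((9 + 694 + 886 + 694*196249) - 199628)/((-295012*1/626758)) = √((9 + 694 + 886 + 136196806) - 199628)/(-147506/313379) = √(136198395 - 199628)*(-313379/147506) = √135998767*(-313379/147506) = -313379*√135998767/147506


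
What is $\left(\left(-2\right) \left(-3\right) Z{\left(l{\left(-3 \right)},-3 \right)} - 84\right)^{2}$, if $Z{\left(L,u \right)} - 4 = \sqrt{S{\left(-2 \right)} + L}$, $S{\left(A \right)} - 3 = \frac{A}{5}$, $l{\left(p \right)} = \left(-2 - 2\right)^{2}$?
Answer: $\frac{21348}{5} - 144 \sqrt{465} \approx 1164.4$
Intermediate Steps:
$l{\left(p \right)} = 16$ ($l{\left(p \right)} = \left(-4\right)^{2} = 16$)
$S{\left(A \right)} = 3 + \frac{A}{5}$
$Z{\left(L,u \right)} = 4 + \sqrt{\frac{13}{5} + L}$ ($Z{\left(L,u \right)} = 4 + \sqrt{\left(3 + \frac{1}{5} \left(-2\right)\right) + L} = 4 + \sqrt{\left(3 - \frac{2}{5}\right) + L} = 4 + \sqrt{\frac{13}{5} + L}$)
$\left(\left(-2\right) \left(-3\right) Z{\left(l{\left(-3 \right)},-3 \right)} - 84\right)^{2} = \left(\left(-2\right) \left(-3\right) \left(4 + \frac{\sqrt{65 + 25 \cdot 16}}{5}\right) - 84\right)^{2} = \left(6 \left(4 + \frac{\sqrt{65 + 400}}{5}\right) - 84\right)^{2} = \left(6 \left(4 + \frac{\sqrt{465}}{5}\right) - 84\right)^{2} = \left(\left(24 + \frac{6 \sqrt{465}}{5}\right) - 84\right)^{2} = \left(-60 + \frac{6 \sqrt{465}}{5}\right)^{2}$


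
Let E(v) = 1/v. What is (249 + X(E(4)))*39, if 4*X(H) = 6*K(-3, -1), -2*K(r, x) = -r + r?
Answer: 9711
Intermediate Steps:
K(r, x) = 0 (K(r, x) = -(-r + r)/2 = -½*0 = 0)
X(H) = 0 (X(H) = (6*0)/4 = (¼)*0 = 0)
(249 + X(E(4)))*39 = (249 + 0)*39 = 249*39 = 9711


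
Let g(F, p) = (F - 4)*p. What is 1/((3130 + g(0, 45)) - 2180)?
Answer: 1/770 ≈ 0.0012987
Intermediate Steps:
g(F, p) = p*(-4 + F) (g(F, p) = (-4 + F)*p = p*(-4 + F))
1/((3130 + g(0, 45)) - 2180) = 1/((3130 + 45*(-4 + 0)) - 2180) = 1/((3130 + 45*(-4)) - 2180) = 1/((3130 - 180) - 2180) = 1/(2950 - 2180) = 1/770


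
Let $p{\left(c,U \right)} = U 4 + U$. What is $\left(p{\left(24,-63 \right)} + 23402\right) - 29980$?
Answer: $-6893$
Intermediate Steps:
$p{\left(c,U \right)} = 5 U$ ($p{\left(c,U \right)} = 4 U + U = 5 U$)
$\left(p{\left(24,-63 \right)} + 23402\right) - 29980 = \left(5 \left(-63\right) + 23402\right) - 29980 = \left(-315 + 23402\right) - 29980 = 23087 - 29980 = -6893$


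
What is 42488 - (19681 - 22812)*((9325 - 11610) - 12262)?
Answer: -45504169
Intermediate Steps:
42488 - (19681 - 22812)*((9325 - 11610) - 12262) = 42488 - (-3131)*(-2285 - 12262) = 42488 - (-3131)*(-14547) = 42488 - 1*45546657 = 42488 - 45546657 = -45504169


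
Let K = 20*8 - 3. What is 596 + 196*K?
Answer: 31368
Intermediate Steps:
K = 157 (K = 160 - 3 = 157)
596 + 196*K = 596 + 196*157 = 596 + 30772 = 31368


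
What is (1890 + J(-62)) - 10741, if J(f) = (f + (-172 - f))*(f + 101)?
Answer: -15559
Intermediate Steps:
J(f) = -17372 - 172*f (J(f) = -172*(101 + f) = -17372 - 172*f)
(1890 + J(-62)) - 10741 = (1890 + (-17372 - 172*(-62))) - 10741 = (1890 + (-17372 + 10664)) - 10741 = (1890 - 6708) - 10741 = -4818 - 10741 = -15559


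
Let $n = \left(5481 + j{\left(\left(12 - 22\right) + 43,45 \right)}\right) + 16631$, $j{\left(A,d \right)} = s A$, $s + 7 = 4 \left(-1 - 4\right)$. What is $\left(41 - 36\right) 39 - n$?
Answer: $-21026$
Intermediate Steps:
$s = -27$ ($s = -7 + 4 \left(-1 - 4\right) = -7 + 4 \left(-5\right) = -7 - 20 = -27$)
$j{\left(A,d \right)} = - 27 A$
$n = 21221$ ($n = \left(5481 - 27 \left(\left(12 - 22\right) + 43\right)\right) + 16631 = \left(5481 - 27 \left(-10 + 43\right)\right) + 16631 = \left(5481 - 891\right) + 16631 = 4590 + 16631 = 21221$)
$\left(41 - 36\right) 39 - n = \left(41 - 36\right) 39 - 21221 = 5 \cdot 39 - 21221 = 195 - 21221 = -21026$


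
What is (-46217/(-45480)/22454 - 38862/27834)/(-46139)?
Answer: 6614149297177/218578139192662320 ≈ 3.0260e-5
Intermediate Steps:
(-46217/(-45480)/22454 - 38862/27834)/(-46139) = (-46217*(-1/45480)*(1/22454) - 38862*1/27834)*(-1/46139) = ((46217/45480)*(1/22454) - 6477/4639)*(-1/46139) = (46217/1021207920 - 6477/4639)*(-1/46139) = -6614149297177/4737383540880*(-1/46139) = 6614149297177/218578139192662320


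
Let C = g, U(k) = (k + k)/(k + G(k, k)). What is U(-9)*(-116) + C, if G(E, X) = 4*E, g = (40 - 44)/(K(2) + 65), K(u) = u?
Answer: -15564/335 ≈ -46.460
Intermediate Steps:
g = -4/67 (g = (40 - 44)/(2 + 65) = -4/67 ≈ -0.059702)
U(k) = 2/5 (U(k) = (k + k)/(k + 4*k) = (2*k)/((5*k)) = (2*k)*(1/(5*k)) = 2/5)
C = -4/67 ≈ -0.059702
U(-9)*(-116) + C = (2/5)*(-116) - 4/67 = -232/5 - 4/67 = -15564/335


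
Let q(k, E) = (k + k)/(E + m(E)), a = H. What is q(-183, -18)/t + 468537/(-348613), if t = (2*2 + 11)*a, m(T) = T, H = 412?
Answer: -17352086567/12926570040 ≈ -1.3424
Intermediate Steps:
a = 412
t = 6180 (t = (2*2 + 11)*412 = (4 + 11)*412 = 15*412 = 6180)
q(k, E) = k/E (q(k, E) = (k + k)/(E + E) = (2*k)/((2*E)) = (2*k)*(1/(2*E)) = k/E)
q(-183, -18)/t + 468537/(-348613) = -183/(-18)/6180 + 468537/(-348613) = -183*(-1/18)*(1/6180) + 468537*(-1/348613) = (61/6)*(1/6180) - 468537/348613 = 61/37080 - 468537/348613 = -17352086567/12926570040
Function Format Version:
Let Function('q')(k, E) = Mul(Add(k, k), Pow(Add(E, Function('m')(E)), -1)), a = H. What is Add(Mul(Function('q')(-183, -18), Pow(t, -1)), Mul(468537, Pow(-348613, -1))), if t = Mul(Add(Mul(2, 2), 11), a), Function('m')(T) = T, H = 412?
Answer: Rational(-17352086567, 12926570040) ≈ -1.3424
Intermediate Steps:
a = 412
t = 6180 (t = Mul(Add(Mul(2, 2), 11), 412) = Mul(Add(4, 11), 412) = Mul(15, 412) = 6180)
Function('q')(k, E) = Mul(k, Pow(E, -1)) (Function('q')(k, E) = Mul(Add(k, k), Pow(Add(E, E), -1)) = Mul(Mul(2, k), Pow(Mul(2, E), -1)) = Mul(Mul(2, k), Mul(Rational(1, 2), Pow(E, -1))) = Mul(k, Pow(E, -1)))
Add(Mul(Function('q')(-183, -18), Pow(t, -1)), Mul(468537, Pow(-348613, -1))) = Add(Mul(Mul(-183, Pow(-18, -1)), Pow(6180, -1)), Mul(468537, Pow(-348613, -1))) = Add(Mul(Mul(-183, Rational(-1, 18)), Rational(1, 6180)), Mul(468537, Rational(-1, 348613))) = Add(Mul(Rational(61, 6), Rational(1, 6180)), Rational(-468537, 348613)) = Add(Rational(61, 37080), Rational(-468537, 348613)) = Rational(-17352086567, 12926570040)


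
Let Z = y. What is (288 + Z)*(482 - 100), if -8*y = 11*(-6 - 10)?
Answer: 118420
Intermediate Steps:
y = 22 (y = -11*(-6 - 10)/8 = -11*(-16)/8 = -1/8*(-176) = 22)
Z = 22
(288 + Z)*(482 - 100) = (288 + 22)*(482 - 100) = 310*382 = 118420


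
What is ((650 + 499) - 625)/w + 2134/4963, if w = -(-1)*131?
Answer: 21986/4963 ≈ 4.4300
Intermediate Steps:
w = 131 (w = -1*(-131) = 131)
((650 + 499) - 625)/w + 2134/4963 = ((650 + 499) - 625)/131 + 2134/4963 = (1149 - 625)*(1/131) + 2134*(1/4963) = 524*(1/131) + 2134/4963 = 4 + 2134/4963 = 21986/4963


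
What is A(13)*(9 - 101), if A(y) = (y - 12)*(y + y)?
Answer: -2392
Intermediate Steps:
A(y) = 2*y*(-12 + y) (A(y) = (-12 + y)*(2*y) = 2*y*(-12 + y))
A(13)*(9 - 101) = (2*13*(-12 + 13))*(9 - 101) = (2*13*1)*(-92) = 26*(-92) = -2392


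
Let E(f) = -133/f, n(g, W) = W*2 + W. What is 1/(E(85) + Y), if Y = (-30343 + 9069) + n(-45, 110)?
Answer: -85/1780373 ≈ -4.7743e-5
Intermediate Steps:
n(g, W) = 3*W (n(g, W) = 2*W + W = 3*W)
Y = -20944 (Y = (-30343 + 9069) + 3*110 = -21274 + 330 = -20944)
1/(E(85) + Y) = 1/(-133/85 - 20944) = 1/(-1780373/85) = -85/1780373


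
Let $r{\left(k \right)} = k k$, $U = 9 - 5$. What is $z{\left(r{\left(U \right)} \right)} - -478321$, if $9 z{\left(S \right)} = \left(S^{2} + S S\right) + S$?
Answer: $\frac{1435139}{3} \approx 4.7838 \cdot 10^{5}$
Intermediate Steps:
$U = 4$ ($U = 9 - 5 = 4$)
$r{\left(k \right)} = k^{2}$
$z{\left(S \right)} = \frac{S}{9} + \frac{2 S^{2}}{9}$ ($z{\left(S \right)} = \frac{\left(S^{2} + S S\right) + S}{9} = \frac{\left(S^{2} + S^{2}\right) + S}{9} = \frac{2 S^{2} + S}{9} = \frac{S + 2 S^{2}}{9} = \frac{S}{9} + \frac{2 S^{2}}{9}$)
$z{\left(r{\left(U \right)} \right)} - -478321 = \frac{4^{2} \left(1 + 2 \cdot 4^{2}\right)}{9} - -478321 = \frac{1}{9} \cdot 16 \left(1 + 2 \cdot 16\right) + 478321 = \frac{1}{9} \cdot 16 \left(1 + 32\right) + 478321 = \frac{1}{9} \cdot 16 \cdot 33 + 478321 = \frac{176}{3} + 478321 = \frac{1435139}{3}$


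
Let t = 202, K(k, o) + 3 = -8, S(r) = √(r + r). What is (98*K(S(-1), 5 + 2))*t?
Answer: -217756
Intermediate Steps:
S(r) = √2*√r (S(r) = √(2*r) = √2*√r)
K(k, o) = -11 (K(k, o) = -3 - 8 = -11)
(98*K(S(-1), 5 + 2))*t = (98*(-11))*202 = -1078*202 = -217756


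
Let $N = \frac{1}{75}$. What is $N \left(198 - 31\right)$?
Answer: $\frac{167}{75} \approx 2.2267$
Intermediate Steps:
$N = \frac{1}{75} \approx 0.013333$
$N \left(198 - 31\right) = \frac{198 - 31}{75} = \frac{1}{75} \cdot 167 = \frac{167}{75}$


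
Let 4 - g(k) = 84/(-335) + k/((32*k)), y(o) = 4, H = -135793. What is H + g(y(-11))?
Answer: -1455655727/10720 ≈ -1.3579e+5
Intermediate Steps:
g(k) = 45233/10720 (g(k) = 4 - (84/(-335) + k/((32*k))) = 4 - (84*(-1/335) + k*(1/(32*k))) = 4 - (-84/335 + 1/32) = 4 - 1*(-2353/10720) = 4 + 2353/10720 = 45233/10720)
H + g(y(-11)) = -135793 + 45233/10720 = -1455655727/10720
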